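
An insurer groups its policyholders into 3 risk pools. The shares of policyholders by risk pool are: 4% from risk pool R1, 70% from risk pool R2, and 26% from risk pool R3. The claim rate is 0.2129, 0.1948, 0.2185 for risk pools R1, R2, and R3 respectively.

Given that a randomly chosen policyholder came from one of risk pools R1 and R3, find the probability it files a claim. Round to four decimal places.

Let S = {R1, R3}.
P(S) = 0.04 + 0.26 = 0.3.
P(C ∩ S) = 0.2129·0.04 + 0.2185·0.26 = 0.008516 + 0.05681 = 0.065326.
P(C | S) = 0.065326 / 0.3 = 0.217753…

P(C|S) ≈ 0.2178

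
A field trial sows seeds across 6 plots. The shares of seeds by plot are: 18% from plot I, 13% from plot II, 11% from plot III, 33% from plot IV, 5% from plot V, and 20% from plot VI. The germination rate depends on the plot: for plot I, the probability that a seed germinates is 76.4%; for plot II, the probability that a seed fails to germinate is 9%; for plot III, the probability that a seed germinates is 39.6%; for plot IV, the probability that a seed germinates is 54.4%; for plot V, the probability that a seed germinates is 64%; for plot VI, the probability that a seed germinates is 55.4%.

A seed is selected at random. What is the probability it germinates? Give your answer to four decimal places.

P(G) ≈ 0.6217

P(G|II) = 1 − 0.09 = 0.91.
Using total probability over the partition,
P(G) = P(G|I)·P(I) + P(G|II)·P(II) + P(G|III)·P(III) + P(G|IV)·P(IV) + P(G|V)·P(V) + P(G|VI)·P(VI)
      = 0.764·0.18 + 0.91·0.13 + 0.396·0.11 + 0.544·0.33 + 0.64·0.05 + 0.554·0.2
      = 0.13752 + 0.1183 + 0.04356 + 0.17952 + 0.032 + 0.1108 = 0.6217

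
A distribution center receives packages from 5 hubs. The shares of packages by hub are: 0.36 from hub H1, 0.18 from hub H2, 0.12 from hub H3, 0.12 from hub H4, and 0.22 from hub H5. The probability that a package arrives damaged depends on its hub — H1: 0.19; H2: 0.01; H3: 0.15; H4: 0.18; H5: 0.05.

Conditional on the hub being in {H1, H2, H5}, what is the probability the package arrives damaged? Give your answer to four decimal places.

Let S = {H1, H2, H5}.
P(S) = 0.36 + 0.18 + 0.22 = 0.76.
P(D ∩ S) = 0.19·0.36 + 0.01·0.18 + 0.05·0.22 = 0.0684 + 0.0018 + 0.011 = 0.0812.
P(D | S) = 0.0812 / 0.76 = 0.106842…

P(D|S) ≈ 0.1068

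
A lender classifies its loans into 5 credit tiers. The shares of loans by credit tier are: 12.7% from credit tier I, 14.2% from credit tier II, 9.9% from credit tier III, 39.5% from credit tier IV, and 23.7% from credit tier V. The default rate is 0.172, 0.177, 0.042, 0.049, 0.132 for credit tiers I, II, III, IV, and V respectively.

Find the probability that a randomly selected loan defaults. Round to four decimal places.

0.1018

P(D) = P(D|I)·P(I) + P(D|II)·P(II) + P(D|III)·P(III) + P(D|IV)·P(IV) + P(D|V)·P(V)
      = 0.172·0.127 + 0.177·0.142 + 0.042·0.099 + 0.049·0.395 + 0.132·0.237
      = 0.021844 + 0.025134 + 0.004158 + 0.019355 + 0.031284 = 0.101775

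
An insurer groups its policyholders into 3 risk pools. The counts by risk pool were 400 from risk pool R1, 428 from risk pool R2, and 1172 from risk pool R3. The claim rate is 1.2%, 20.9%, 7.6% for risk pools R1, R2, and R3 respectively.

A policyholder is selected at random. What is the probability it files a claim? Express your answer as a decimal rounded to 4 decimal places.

0.0917

Total: 400 + 428 + 1172 = 2000.
P(R1) = 400/2000 = 0.2. P(R2) = 428/2000 = 0.214. P(R3) = 1172/2000 = 0.586.
P(C) = P(C|R1)·P(R1) + P(C|R2)·P(R2) + P(C|R3)·P(R3)
      = 0.012·0.2 + 0.209·0.214 + 0.076·0.586
      = 0.0024 + 0.044726 + 0.044536 = 0.091662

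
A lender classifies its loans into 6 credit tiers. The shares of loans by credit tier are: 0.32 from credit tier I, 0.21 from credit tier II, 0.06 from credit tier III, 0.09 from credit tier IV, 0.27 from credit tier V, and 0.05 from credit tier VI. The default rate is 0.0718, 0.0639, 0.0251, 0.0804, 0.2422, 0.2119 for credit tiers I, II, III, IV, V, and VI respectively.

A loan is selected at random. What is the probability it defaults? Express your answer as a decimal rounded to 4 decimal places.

P(D) = P(D|I)·P(I) + P(D|II)·P(II) + P(D|III)·P(III) + P(D|IV)·P(IV) + P(D|V)·P(V) + P(D|VI)·P(VI)
      = 0.0718·0.32 + 0.0639·0.21 + 0.0251·0.06 + 0.0804·0.09 + 0.2422·0.27 + 0.2119·0.05
      = 0.022976 + 0.013419 + 0.001506 + 0.007236 + 0.065394 + 0.010595 = 0.121126

0.1211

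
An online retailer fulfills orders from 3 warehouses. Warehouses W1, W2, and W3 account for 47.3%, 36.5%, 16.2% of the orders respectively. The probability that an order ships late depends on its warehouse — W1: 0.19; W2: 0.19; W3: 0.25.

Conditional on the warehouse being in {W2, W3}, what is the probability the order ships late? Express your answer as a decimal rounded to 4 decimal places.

0.2084

Let S = {W2, W3}.
P(S) = 0.365 + 0.162 = 0.527.
P(L ∩ S) = 0.19·0.365 + 0.25·0.162 = 0.06935 + 0.0405 = 0.10985.
P(L | S) = 0.10985 / 0.527 = 0.208444…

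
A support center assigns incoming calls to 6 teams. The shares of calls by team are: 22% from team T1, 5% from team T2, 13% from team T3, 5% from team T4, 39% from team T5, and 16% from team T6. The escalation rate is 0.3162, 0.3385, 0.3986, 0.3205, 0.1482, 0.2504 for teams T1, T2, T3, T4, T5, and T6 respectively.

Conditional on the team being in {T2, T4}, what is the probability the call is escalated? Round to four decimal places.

Let S = {T2, T4}.
P(S) = 0.05 + 0.05 = 0.1.
P(E ∩ S) = 0.3385·0.05 + 0.3205·0.05 = 0.016925 + 0.016025 = 0.03295.
P(E | S) = 0.03295 / 0.1 = 0.329500…

P(E|S) ≈ 0.3295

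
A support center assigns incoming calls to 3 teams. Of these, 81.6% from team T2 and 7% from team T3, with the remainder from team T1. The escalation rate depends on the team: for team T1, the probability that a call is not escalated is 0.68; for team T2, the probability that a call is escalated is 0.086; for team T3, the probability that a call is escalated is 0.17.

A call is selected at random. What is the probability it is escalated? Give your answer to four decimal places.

P(T1) = 1 − (0.816 + 0.07) = 0.114.
P(E|T1) = 1 − 0.68 = 0.32.
P(E) = P(E|T1)·P(T1) + P(E|T2)·P(T2) + P(E|T3)·P(T3)
      = 0.32·0.114 + 0.086·0.816 + 0.17·0.07
      = 0.03648 + 0.070176 + 0.0119 = 0.118556

P(E) ≈ 0.1186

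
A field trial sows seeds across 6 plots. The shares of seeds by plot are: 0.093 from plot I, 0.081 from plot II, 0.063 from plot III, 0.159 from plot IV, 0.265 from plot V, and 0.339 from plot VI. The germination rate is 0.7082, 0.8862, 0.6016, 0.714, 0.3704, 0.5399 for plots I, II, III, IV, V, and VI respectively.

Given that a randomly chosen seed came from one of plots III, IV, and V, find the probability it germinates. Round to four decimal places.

Let S = {III, IV, V}.
P(S) = 0.063 + 0.159 + 0.265 = 0.487.
P(G ∩ S) = 0.6016·0.063 + 0.714·0.159 + 0.3704·0.265 = 0.0379008 + 0.113526 + 0.098156 = 0.2495828.
P(G | S) = 0.2495828 / 0.487 = 0.512490…

0.5125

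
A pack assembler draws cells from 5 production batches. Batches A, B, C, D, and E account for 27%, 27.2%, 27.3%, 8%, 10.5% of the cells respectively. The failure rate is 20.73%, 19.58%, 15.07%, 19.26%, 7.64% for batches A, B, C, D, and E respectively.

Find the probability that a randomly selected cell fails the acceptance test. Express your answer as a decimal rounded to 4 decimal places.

P(F) ≈ 0.1738

P(F) = P(F|A)·P(A) + P(F|B)·P(B) + P(F|C)·P(C) + P(F|D)·P(D) + P(F|E)·P(E)
      = 0.2073·0.27 + 0.1958·0.272 + 0.1507·0.273 + 0.1926·0.08 + 0.0764·0.105
      = 0.055971 + 0.0532576 + 0.0411411 + 0.015408 + 0.008022 = 0.1737997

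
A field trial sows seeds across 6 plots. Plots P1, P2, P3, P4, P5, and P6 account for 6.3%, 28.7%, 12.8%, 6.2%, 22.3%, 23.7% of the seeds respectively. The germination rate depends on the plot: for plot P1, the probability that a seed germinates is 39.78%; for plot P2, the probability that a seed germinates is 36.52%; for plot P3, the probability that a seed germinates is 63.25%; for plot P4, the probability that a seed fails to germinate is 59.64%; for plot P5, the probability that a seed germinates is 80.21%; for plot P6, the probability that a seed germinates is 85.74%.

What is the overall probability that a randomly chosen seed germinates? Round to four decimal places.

P(G|P4) = 1 − 0.5964 = 0.4036.
Summing over the partition,
P(G) = P(G|P1)·P(P1) + P(G|P2)·P(P2) + P(G|P3)·P(P3) + P(G|P4)·P(P4) + P(G|P5)·P(P5) + P(G|P6)·P(P6)
      = 0.3978·0.063 + 0.3652·0.287 + 0.6325·0.128 + 0.4036·0.062 + 0.8021·0.223 + 0.8574·0.237
      = 0.0250614 + 0.1048124 + 0.08096 + 0.0250232 + 0.1788683 + 0.2032038 = 0.6179291

0.6179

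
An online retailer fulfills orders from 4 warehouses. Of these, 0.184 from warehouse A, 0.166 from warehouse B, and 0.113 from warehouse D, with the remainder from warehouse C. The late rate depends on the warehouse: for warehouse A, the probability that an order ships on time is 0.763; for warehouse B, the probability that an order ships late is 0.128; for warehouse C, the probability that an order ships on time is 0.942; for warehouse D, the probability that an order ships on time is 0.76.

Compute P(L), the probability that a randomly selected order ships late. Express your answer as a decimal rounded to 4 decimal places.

P(C) = 1 − (0.184 + 0.166 + 0.113) = 0.537.
P(L|A) = 1 − 0.763 = 0.237.
P(L|C) = 1 − 0.942 = 0.058.
P(L|D) = 1 − 0.76 = 0.24.
P(L) = P(L|A)·P(A) + P(L|B)·P(B) + P(L|C)·P(C) + P(L|D)·P(D)
      = 0.237·0.184 + 0.128·0.166 + 0.058·0.537 + 0.24·0.113
      = 0.043608 + 0.021248 + 0.031146 + 0.02712 = 0.123122

P(L) ≈ 0.1231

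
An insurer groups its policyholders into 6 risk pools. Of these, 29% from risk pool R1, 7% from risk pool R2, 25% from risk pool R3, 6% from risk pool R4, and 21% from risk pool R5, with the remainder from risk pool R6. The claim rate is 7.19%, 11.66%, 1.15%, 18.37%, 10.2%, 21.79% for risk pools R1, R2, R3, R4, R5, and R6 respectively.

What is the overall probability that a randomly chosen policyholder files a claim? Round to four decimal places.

P(C) ≈ 0.0905

P(R6) = 1 − (0.29 + 0.07 + 0.25 + 0.06 + 0.21) = 0.12.
By the law of total probability,
P(C) = P(C|R1)·P(R1) + P(C|R2)·P(R2) + P(C|R3)·P(R3) + P(C|R4)·P(R4) + P(C|R5)·P(R5) + P(C|R6)·P(R6)
      = 0.0719·0.29 + 0.1166·0.07 + 0.0115·0.25 + 0.1837·0.06 + 0.102·0.21 + 0.2179·0.12
      = 0.020851 + 0.008162 + 0.002875 + 0.011022 + 0.02142 + 0.026148 = 0.090478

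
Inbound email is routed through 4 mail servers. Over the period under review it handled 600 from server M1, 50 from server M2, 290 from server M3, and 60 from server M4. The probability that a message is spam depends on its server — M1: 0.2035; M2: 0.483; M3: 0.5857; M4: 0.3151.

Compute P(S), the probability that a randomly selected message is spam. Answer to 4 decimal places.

Total: 600 + 50 + 290 + 60 = 1000.
P(M1) = 600/1000 = 0.6. P(M2) = 50/1000 = 0.05. P(M3) = 290/1000 = 0.29. P(M4) = 60/1000 = 0.06.
Using total probability over the partition,
P(S) = P(S|M1)·P(M1) + P(S|M2)·P(M2) + P(S|M3)·P(M3) + P(S|M4)·P(M4)
      = 0.2035·0.6 + 0.483·0.05 + 0.5857·0.29 + 0.3151·0.06
      = 0.1221 + 0.02415 + 0.169853 + 0.018906 = 0.335009

P(S) ≈ 0.3350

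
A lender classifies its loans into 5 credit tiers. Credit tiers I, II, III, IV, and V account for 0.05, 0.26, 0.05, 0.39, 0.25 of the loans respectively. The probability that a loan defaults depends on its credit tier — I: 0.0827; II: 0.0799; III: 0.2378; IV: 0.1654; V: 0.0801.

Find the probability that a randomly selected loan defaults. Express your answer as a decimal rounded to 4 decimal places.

Summing over the partition,
P(D) = P(D|I)·P(I) + P(D|II)·P(II) + P(D|III)·P(III) + P(D|IV)·P(IV) + P(D|V)·P(V)
      = 0.0827·0.05 + 0.0799·0.26 + 0.2378·0.05 + 0.1654·0.39 + 0.0801·0.25
      = 0.004135 + 0.020774 + 0.01189 + 0.064506 + 0.020025 = 0.12133

P(D) ≈ 0.1213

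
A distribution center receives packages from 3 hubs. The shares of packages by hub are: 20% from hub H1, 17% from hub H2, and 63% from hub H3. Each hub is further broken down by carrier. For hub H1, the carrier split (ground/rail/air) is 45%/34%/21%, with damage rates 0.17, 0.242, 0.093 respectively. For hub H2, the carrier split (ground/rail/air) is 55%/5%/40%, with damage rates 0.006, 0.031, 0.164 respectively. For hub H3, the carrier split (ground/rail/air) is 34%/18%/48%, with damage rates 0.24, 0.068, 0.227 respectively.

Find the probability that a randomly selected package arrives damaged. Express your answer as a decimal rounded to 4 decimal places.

P(D) ≈ 0.1754

P(D|H1) = 0.45·0.17 + 0.34·0.242 + 0.21·0.093 = 0.0765 + 0.08228 + 0.01953 = 0.17831
P(D|H2) = 0.55·0.006 + 0.05·0.031 + 0.4·0.164 = 0.0033 + 0.00155 + 0.0656 = 0.07045
P(D|H3) = 0.34·0.24 + 0.18·0.068 + 0.48·0.227 = 0.0816 + 0.01224 + 0.10896 = 0.2028
Then overall,
P(D) = 0.2·0.17831 + 0.17·0.07045 + 0.63·0.2028
      = 0.035662 + 0.0119765 + 0.127764 = 0.1754025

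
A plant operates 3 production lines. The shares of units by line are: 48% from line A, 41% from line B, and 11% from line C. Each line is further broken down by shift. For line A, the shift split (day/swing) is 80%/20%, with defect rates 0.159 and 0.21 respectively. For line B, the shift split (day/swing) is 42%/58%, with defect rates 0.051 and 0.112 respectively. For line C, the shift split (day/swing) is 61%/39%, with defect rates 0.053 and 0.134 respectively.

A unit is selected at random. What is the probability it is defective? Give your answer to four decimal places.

P(D|A) = 0.8·0.159 + 0.2·0.21 = 0.1272 + 0.042 = 0.1692
P(D|B) = 0.42·0.051 + 0.58·0.112 = 0.02142 + 0.06496 = 0.08638
P(D|C) = 0.61·0.053 + 0.39·0.134 = 0.03233 + 0.05226 = 0.08459
Then overall,
P(D) = 0.48·0.1692 + 0.41·0.08638 + 0.11·0.08459
      = 0.081216 + 0.0354158 + 0.0093049 = 0.1259367

P(D) ≈ 0.1259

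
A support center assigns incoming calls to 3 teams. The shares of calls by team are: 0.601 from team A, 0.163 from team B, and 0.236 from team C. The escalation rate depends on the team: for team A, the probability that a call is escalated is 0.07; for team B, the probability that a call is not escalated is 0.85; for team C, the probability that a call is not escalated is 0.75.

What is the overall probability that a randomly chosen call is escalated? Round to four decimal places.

0.1255

P(E|B) = 1 − 0.85 = 0.15.
P(E|C) = 1 − 0.75 = 0.25.
P(E) = P(E|A)·P(A) + P(E|B)·P(B) + P(E|C)·P(C)
      = 0.07·0.601 + 0.15·0.163 + 0.25·0.236
      = 0.04207 + 0.02445 + 0.059 = 0.12552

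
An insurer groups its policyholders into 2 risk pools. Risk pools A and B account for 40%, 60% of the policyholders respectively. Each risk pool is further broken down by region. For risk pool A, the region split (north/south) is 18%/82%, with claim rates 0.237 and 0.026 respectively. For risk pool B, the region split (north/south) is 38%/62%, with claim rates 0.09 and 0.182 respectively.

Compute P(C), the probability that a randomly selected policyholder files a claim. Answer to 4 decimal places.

P(C|A) = 0.18·0.237 + 0.82·0.026 = 0.04266 + 0.02132 = 0.06398
P(C|B) = 0.38·0.09 + 0.62·0.182 = 0.0342 + 0.11284 = 0.14704
By total probability over the outer partition,
P(C) = 0.4·0.06398 + 0.6·0.14704
      = 0.025592 + 0.088224 = 0.113816

0.1138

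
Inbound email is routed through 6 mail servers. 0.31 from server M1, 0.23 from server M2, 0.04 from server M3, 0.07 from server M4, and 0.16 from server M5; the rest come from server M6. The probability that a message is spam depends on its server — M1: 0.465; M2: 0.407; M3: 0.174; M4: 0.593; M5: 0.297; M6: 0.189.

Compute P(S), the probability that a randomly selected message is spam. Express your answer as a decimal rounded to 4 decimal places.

P(M6) = 1 − (0.31 + 0.23 + 0.04 + 0.07 + 0.16) = 0.19.
P(S) = P(S|M1)·P(M1) + P(S|M2)·P(M2) + P(S|M3)·P(M3) + P(S|M4)·P(M4) + P(S|M5)·P(M5) + P(S|M6)·P(M6)
      = 0.465·0.31 + 0.407·0.23 + 0.174·0.04 + 0.593·0.07 + 0.297·0.16 + 0.189·0.19
      = 0.14415 + 0.09361 + 0.00696 + 0.04151 + 0.04752 + 0.03591 = 0.36966

P(S) ≈ 0.3697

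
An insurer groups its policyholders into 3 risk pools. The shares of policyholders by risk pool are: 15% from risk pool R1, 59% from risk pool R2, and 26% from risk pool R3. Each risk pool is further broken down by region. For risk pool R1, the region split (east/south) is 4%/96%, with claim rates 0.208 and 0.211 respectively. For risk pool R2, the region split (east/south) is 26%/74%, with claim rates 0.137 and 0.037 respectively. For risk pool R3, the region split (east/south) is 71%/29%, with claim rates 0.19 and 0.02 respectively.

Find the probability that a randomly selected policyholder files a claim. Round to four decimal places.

P(C|R1) = 0.04·0.208 + 0.96·0.211 = 0.00832 + 0.20256 = 0.21088
P(C|R2) = 0.26·0.137 + 0.74·0.037 = 0.03562 + 0.02738 = 0.063
P(C|R3) = 0.71·0.19 + 0.29·0.02 = 0.1349 + 0.0058 = 0.1407
By total probability over the outer partition,
P(C) = 0.15·0.21088 + 0.59·0.063 + 0.26·0.1407
      = 0.031632 + 0.03717 + 0.036582 = 0.105384

P(C) ≈ 0.1054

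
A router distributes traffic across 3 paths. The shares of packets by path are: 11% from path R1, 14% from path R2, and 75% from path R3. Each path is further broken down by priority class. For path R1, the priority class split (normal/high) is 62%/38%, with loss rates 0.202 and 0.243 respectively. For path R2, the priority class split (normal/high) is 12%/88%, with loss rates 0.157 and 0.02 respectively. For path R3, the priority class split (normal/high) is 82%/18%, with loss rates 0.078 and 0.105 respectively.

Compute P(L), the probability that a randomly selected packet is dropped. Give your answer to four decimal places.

P(L) ≈ 0.0912

P(L|R1) = 0.62·0.202 + 0.38·0.243 = 0.12524 + 0.09234 = 0.21758
P(L|R2) = 0.12·0.157 + 0.88·0.02 = 0.01884 + 0.0176 = 0.03644
P(L|R3) = 0.82·0.078 + 0.18·0.105 = 0.06396 + 0.0189 = 0.08286
By total probability over the outer partition,
P(L) = 0.11·0.21758 + 0.14·0.03644 + 0.75·0.08286
      = 0.0239338 + 0.0051016 + 0.062145 = 0.0911804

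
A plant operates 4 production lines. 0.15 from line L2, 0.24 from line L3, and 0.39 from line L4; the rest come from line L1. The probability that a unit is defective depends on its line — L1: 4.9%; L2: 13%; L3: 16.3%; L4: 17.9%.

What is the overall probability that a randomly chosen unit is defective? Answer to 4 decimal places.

P(L1) = 1 − (0.15 + 0.24 + 0.39) = 0.22.
P(D) = P(D|L1)·P(L1) + P(D|L2)·P(L2) + P(D|L3)·P(L3) + P(D|L4)·P(L4)
      = 0.049·0.22 + 0.13·0.15 + 0.163·0.24 + 0.179·0.39
      = 0.01078 + 0.0195 + 0.03912 + 0.06981 = 0.13921

P(D) ≈ 0.1392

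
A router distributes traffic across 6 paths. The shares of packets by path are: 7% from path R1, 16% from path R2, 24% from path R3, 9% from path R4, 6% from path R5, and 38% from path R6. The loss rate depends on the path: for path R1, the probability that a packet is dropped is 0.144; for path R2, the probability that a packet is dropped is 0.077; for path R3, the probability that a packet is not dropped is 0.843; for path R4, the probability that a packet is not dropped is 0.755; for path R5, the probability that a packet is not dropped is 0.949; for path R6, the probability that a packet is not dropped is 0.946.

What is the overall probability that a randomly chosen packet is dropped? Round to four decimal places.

P(L|R3) = 1 − 0.843 = 0.157.
P(L|R4) = 1 − 0.755 = 0.245.
P(L|R5) = 1 − 0.949 = 0.051.
P(L|R6) = 1 − 0.946 = 0.054.
P(L) = P(L|R1)·P(R1) + P(L|R2)·P(R2) + P(L|R3)·P(R3) + P(L|R4)·P(R4) + P(L|R5)·P(R5) + P(L|R6)·P(R6)
      = 0.144·0.07 + 0.077·0.16 + 0.157·0.24 + 0.245·0.09 + 0.051·0.06 + 0.054·0.38
      = 0.01008 + 0.01232 + 0.03768 + 0.02205 + 0.00306 + 0.02052 = 0.10571

P(L) ≈ 0.1057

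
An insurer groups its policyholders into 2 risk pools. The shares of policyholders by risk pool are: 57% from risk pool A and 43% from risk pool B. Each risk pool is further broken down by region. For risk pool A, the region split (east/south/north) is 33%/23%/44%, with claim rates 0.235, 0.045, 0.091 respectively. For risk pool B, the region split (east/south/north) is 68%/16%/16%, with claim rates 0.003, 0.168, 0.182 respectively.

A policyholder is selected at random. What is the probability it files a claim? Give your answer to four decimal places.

P(C|A) = 0.33·0.235 + 0.23·0.045 + 0.44·0.091 = 0.07755 + 0.01035 + 0.04004 = 0.12794
P(C|B) = 0.68·0.003 + 0.16·0.168 + 0.16·0.182 = 0.00204 + 0.02688 + 0.02912 = 0.05804
By total probability over the outer partition,
P(C) = 0.57·0.12794 + 0.43·0.05804
      = 0.0729258 + 0.0249572 = 0.097883

P(C) ≈ 0.0979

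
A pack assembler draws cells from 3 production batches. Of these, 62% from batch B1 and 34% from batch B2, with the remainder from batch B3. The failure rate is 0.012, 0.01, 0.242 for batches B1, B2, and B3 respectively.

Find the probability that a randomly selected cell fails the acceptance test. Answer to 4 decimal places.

P(B3) = 1 − (0.62 + 0.34) = 0.04.
Summing over the partition,
P(F) = P(F|B1)·P(B1) + P(F|B2)·P(B2) + P(F|B3)·P(B3)
      = 0.012·0.62 + 0.01·0.34 + 0.242·0.04
      = 0.00744 + 0.0034 + 0.00968 = 0.02052

P(F) ≈ 0.0205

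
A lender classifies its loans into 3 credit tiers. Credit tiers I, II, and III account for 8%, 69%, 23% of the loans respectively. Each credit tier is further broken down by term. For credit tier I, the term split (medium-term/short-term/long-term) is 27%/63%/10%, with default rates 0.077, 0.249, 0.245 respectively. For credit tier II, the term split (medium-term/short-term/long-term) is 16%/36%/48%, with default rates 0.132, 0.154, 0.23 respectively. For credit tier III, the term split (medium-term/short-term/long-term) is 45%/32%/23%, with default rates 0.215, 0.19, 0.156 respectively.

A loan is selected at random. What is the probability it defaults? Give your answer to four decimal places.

P(D|I) = 0.27·0.077 + 0.63·0.249 + 0.1·0.245 = 0.02079 + 0.15687 + 0.0245 = 0.20216
P(D|II) = 0.16·0.132 + 0.36·0.154 + 0.48·0.23 = 0.02112 + 0.05544 + 0.1104 = 0.18696
P(D|III) = 0.45·0.215 + 0.32·0.19 + 0.23·0.156 = 0.09675 + 0.0608 + 0.03588 = 0.19343
By total probability over the outer partition,
P(D) = 0.08·0.20216 + 0.69·0.18696 + 0.23·0.19343
      = 0.0161728 + 0.1290024 + 0.0444889 = 0.1896641

P(D) ≈ 0.1897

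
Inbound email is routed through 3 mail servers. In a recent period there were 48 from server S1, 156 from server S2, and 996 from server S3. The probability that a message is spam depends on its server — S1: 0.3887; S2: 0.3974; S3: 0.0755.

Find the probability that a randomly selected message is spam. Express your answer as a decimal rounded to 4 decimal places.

P(S) ≈ 0.1299

Total: 48 + 156 + 996 = 1200.
P(S1) = 48/1200 = 0.04. P(S2) = 156/1200 = 0.13. P(S3) = 996/1200 = 0.83.
P(S) = P(S|S1)·P(S1) + P(S|S2)·P(S2) + P(S|S3)·P(S3)
      = 0.3887·0.04 + 0.3974·0.13 + 0.0755·0.83
      = 0.015548 + 0.051662 + 0.062665 = 0.129875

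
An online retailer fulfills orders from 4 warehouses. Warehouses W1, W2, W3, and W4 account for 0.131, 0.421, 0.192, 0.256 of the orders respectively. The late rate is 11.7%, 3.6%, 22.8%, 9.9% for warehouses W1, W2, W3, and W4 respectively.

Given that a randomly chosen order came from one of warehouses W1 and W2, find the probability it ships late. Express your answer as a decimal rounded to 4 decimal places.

Let S = {W1, W2}.
P(S) = 0.131 + 0.421 = 0.552.
P(L ∩ S) = 0.117·0.131 + 0.036·0.421 = 0.015327 + 0.015156 = 0.030483.
P(L | S) = 0.030483 / 0.552 = 0.055223…

0.0552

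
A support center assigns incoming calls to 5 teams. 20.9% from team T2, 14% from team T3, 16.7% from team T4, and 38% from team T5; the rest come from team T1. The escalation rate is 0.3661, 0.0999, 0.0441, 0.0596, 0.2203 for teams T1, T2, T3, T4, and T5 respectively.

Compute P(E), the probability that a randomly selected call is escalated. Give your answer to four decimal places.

P(T1) = 1 − (0.209 + 0.14 + 0.167 + 0.38) = 0.104.
By the law of total probability,
P(E) = P(E|T1)·P(T1) + P(E|T2)·P(T2) + P(E|T3)·P(T3) + P(E|T4)·P(T4) + P(E|T5)·P(T5)
      = 0.3661·0.104 + 0.0999·0.209 + 0.0441·0.14 + 0.0596·0.167 + 0.2203·0.38
      = 0.0380744 + 0.0208791 + 0.006174 + 0.0099532 + 0.083714 = 0.1587947

P(E) ≈ 0.1588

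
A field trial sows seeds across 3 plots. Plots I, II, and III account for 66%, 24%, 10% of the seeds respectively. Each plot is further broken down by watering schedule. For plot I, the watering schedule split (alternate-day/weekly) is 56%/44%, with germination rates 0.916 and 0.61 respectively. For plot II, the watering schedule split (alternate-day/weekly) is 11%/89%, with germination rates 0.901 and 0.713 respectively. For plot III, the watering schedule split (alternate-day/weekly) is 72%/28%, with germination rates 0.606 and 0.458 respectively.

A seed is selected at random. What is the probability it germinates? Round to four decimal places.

P(G|I) = 0.56·0.916 + 0.44·0.61 = 0.51296 + 0.2684 = 0.78136
P(G|II) = 0.11·0.901 + 0.89·0.713 = 0.09911 + 0.63457 = 0.73368
P(G|III) = 0.72·0.606 + 0.28·0.458 = 0.43632 + 0.12824 = 0.56456
By total probability over the outer partition,
P(G) = 0.66·0.78136 + 0.24·0.73368 + 0.1·0.56456
      = 0.5156976 + 0.1760832 + 0.056456 = 0.7482368

P(G) ≈ 0.7482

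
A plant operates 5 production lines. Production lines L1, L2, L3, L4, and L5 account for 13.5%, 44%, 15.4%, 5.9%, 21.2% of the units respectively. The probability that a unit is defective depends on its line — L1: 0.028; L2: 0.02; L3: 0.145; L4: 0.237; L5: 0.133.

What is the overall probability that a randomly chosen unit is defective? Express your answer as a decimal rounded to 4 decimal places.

0.0771

P(D) = P(D|L1)·P(L1) + P(D|L2)·P(L2) + P(D|L3)·P(L3) + P(D|L4)·P(L4) + P(D|L5)·P(L5)
      = 0.028·0.135 + 0.02·0.44 + 0.145·0.154 + 0.237·0.059 + 0.133·0.212
      = 0.00378 + 0.0088 + 0.02233 + 0.013983 + 0.028196 = 0.077089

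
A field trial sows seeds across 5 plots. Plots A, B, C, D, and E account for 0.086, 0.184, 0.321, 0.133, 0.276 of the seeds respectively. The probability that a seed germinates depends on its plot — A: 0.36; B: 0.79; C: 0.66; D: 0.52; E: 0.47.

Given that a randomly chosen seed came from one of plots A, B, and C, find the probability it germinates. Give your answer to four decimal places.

P(G|S) ≈ 0.6568

Let S = {A, B, C}.
P(S) = 0.086 + 0.184 + 0.321 = 0.591.
P(G ∩ S) = 0.36·0.086 + 0.79·0.184 + 0.66·0.321 = 0.03096 + 0.14536 + 0.21186 = 0.38818.
P(G | S) = 0.38818 / 0.591 = 0.656819…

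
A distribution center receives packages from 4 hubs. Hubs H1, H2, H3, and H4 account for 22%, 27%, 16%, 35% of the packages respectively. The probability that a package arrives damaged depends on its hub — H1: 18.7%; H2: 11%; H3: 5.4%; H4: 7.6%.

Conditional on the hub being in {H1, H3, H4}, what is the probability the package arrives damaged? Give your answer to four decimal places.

Let S = {H1, H3, H4}.
P(S) = 0.22 + 0.16 + 0.35 = 0.73.
P(D ∩ S) = 0.187·0.22 + 0.054·0.16 + 0.076·0.35 = 0.04114 + 0.00864 + 0.0266 = 0.07638.
P(D | S) = 0.07638 / 0.73 = 0.104630…

0.1046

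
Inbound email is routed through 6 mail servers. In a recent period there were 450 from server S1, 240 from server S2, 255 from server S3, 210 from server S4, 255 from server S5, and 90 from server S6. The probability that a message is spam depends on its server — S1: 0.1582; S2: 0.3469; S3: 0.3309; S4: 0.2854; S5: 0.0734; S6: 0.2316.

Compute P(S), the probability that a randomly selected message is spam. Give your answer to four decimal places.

0.2255

Total: 450 + 240 + 255 + 210 + 255 + 90 = 1500.
P(S1) = 450/1500 = 0.3. P(S2) = 240/1500 = 0.16. P(S3) = 255/1500 = 0.17. P(S4) = 210/1500 = 0.14. P(S5) = 255/1500 = 0.17. P(S6) = 90/1500 = 0.06.
By the law of total probability,
P(S) = P(S|S1)·P(S1) + P(S|S2)·P(S2) + P(S|S3)·P(S3) + P(S|S4)·P(S4) + P(S|S5)·P(S5) + P(S|S6)·P(S6)
      = 0.1582·0.3 + 0.3469·0.16 + 0.3309·0.17 + 0.2854·0.14 + 0.0734·0.17 + 0.2316·0.06
      = 0.04746 + 0.055504 + 0.056253 + 0.039956 + 0.012478 + 0.013896 = 0.225547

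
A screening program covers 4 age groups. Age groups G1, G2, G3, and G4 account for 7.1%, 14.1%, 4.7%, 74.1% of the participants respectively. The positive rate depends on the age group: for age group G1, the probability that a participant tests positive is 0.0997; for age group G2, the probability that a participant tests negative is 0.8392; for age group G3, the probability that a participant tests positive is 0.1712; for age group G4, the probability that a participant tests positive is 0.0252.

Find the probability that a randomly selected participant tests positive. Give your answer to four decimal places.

P(T) ≈ 0.0565

P(T|G2) = 1 − 0.8392 = 0.1608.
Using total probability over the partition,
P(T) = P(T|G1)·P(G1) + P(T|G2)·P(G2) + P(T|G3)·P(G3) + P(T|G4)·P(G4)
      = 0.0997·0.071 + 0.1608·0.141 + 0.1712·0.047 + 0.0252·0.741
      = 0.0070787 + 0.0226728 + 0.0080464 + 0.0186732 = 0.0564711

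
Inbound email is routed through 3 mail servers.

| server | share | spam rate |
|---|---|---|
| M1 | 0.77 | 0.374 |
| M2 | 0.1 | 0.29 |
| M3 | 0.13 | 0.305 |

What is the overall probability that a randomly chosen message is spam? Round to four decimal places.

P(S) = P(S|M1)·P(M1) + P(S|M2)·P(M2) + P(S|M3)·P(M3)
      = 0.374·0.77 + 0.29·0.1 + 0.305·0.13
      = 0.28798 + 0.029 + 0.03965 = 0.35663

0.3566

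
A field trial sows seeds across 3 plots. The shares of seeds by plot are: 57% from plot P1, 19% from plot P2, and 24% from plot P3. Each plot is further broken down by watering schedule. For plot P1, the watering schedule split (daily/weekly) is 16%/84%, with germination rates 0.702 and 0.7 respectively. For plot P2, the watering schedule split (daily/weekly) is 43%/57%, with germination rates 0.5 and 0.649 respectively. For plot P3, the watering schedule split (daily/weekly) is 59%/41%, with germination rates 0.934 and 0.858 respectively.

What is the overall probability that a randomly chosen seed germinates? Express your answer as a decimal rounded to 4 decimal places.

0.7270

P(G|P1) = 0.16·0.702 + 0.84·0.7 = 0.11232 + 0.588 = 0.70032
P(G|P2) = 0.43·0.5 + 0.57·0.649 = 0.215 + 0.36993 = 0.58493
P(G|P3) = 0.59·0.934 + 0.41·0.858 = 0.55106 + 0.35178 = 0.90284
Then overall,
P(G) = 0.57·0.70032 + 0.19·0.58493 + 0.24·0.90284
      = 0.3991824 + 0.1111367 + 0.2166816 = 0.7270007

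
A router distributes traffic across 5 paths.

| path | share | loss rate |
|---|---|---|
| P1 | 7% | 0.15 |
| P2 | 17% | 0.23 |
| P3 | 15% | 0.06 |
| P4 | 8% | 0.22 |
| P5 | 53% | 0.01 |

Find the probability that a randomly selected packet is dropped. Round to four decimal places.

Using total probability over the partition,
P(L) = P(L|P1)·P(P1) + P(L|P2)·P(P2) + P(L|P3)·P(P3) + P(L|P4)·P(P4) + P(L|P5)·P(P5)
      = 0.15·0.07 + 0.23·0.17 + 0.06·0.15 + 0.22·0.08 + 0.01·0.53
      = 0.0105 + 0.0391 + 0.009 + 0.0176 + 0.0053 = 0.0815

0.0815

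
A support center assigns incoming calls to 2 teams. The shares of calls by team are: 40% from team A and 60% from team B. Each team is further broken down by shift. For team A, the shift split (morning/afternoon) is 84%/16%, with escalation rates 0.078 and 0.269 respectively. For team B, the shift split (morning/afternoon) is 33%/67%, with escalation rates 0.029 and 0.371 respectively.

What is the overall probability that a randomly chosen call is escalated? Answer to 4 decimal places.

0.1983

P(E|A) = 0.84·0.078 + 0.16·0.269 = 0.06552 + 0.04304 = 0.10856
P(E|B) = 0.33·0.029 + 0.67·0.371 = 0.00957 + 0.24857 = 0.25814
By total probability over the outer partition,
P(E) = 0.4·0.10856 + 0.6·0.25814
      = 0.043424 + 0.154884 = 0.198308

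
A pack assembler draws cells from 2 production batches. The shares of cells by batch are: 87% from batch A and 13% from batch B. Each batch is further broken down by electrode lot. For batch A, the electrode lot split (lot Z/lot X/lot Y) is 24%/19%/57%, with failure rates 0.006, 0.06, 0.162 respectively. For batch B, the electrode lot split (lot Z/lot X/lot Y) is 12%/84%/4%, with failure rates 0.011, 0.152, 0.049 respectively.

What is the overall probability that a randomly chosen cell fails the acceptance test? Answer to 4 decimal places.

P(F|A) = 0.24·0.006 + 0.19·0.06 + 0.57·0.162 = 0.00144 + 0.0114 + 0.09234 = 0.10518
P(F|B) = 0.12·0.011 + 0.84·0.152 + 0.04·0.049 = 0.00132 + 0.12768 + 0.00196 = 0.13096
By total probability over the outer partition,
P(F) = 0.87·0.10518 + 0.13·0.13096
      = 0.0915066 + 0.0170248 = 0.1085314

0.1085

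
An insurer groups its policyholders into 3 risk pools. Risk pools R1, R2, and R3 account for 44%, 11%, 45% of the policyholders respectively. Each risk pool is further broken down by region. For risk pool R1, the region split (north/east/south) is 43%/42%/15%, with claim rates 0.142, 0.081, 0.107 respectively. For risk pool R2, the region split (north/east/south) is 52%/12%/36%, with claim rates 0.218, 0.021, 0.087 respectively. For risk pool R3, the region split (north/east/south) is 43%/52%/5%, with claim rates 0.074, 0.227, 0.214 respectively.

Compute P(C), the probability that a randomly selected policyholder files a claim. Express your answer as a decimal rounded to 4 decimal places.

0.1373

P(C|R1) = 0.43·0.142 + 0.42·0.081 + 0.15·0.107 = 0.06106 + 0.03402 + 0.01605 = 0.11113
P(C|R2) = 0.52·0.218 + 0.12·0.021 + 0.36·0.087 = 0.11336 + 0.00252 + 0.03132 = 0.1472
P(C|R3) = 0.43·0.074 + 0.52·0.227 + 0.05·0.214 = 0.03182 + 0.11804 + 0.0107 = 0.16056
Then overall,
P(C) = 0.44·0.11113 + 0.11·0.1472 + 0.45·0.16056
      = 0.0488972 + 0.016192 + 0.072252 = 0.1373412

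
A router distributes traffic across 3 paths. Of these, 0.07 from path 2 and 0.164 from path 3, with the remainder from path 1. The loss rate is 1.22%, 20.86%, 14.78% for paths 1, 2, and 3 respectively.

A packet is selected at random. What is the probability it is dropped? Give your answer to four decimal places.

P(1) = 1 − (0.07 + 0.164) = 0.766.
Using total probability over the partition,
P(L) = P(L|1)·P(1) + P(L|2)·P(2) + P(L|3)·P(3)
      = 0.0122·0.766 + 0.2086·0.07 + 0.1478·0.164
      = 0.0093452 + 0.014602 + 0.0242392 = 0.0481864

0.0482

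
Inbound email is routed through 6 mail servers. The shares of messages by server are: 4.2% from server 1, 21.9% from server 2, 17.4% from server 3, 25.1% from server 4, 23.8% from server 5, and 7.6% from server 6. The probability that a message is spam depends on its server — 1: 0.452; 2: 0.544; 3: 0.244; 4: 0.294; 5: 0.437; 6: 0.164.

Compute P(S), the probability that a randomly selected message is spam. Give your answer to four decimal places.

P(S) ≈ 0.3708

P(S) = P(S|1)·P(1) + P(S|2)·P(2) + P(S|3)·P(3) + P(S|4)·P(4) + P(S|5)·P(5) + P(S|6)·P(6)
      = 0.452·0.042 + 0.544·0.219 + 0.244·0.174 + 0.294·0.251 + 0.437·0.238 + 0.164·0.076
      = 0.018984 + 0.119136 + 0.042456 + 0.073794 + 0.104006 + 0.012464 = 0.37084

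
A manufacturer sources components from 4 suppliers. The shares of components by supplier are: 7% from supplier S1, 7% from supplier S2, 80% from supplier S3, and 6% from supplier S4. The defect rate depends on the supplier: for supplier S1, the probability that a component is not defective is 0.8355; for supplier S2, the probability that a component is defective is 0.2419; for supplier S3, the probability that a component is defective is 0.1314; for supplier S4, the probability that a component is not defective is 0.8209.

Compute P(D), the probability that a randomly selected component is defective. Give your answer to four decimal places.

P(D|S1) = 1 − 0.8355 = 0.1645.
P(D|S4) = 1 − 0.8209 = 0.1791.
P(D) = P(D|S1)·P(S1) + P(D|S2)·P(S2) + P(D|S3)·P(S3) + P(D|S4)·P(S4)
      = 0.1645·0.07 + 0.2419·0.07 + 0.1314·0.8 + 0.1791·0.06
      = 0.011515 + 0.016933 + 0.10512 + 0.010746 = 0.144314

0.1443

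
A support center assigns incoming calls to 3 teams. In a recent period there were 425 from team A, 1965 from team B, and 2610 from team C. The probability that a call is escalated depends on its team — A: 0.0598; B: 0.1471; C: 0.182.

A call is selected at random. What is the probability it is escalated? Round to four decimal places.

P(E) ≈ 0.1579

Total: 425 + 1965 + 2610 = 5000.
P(A) = 425/5000 = 0.085. P(B) = 1965/5000 = 0.393. P(C) = 2610/5000 = 0.522.
P(E) = P(E|A)·P(A) + P(E|B)·P(B) + P(E|C)·P(C)
      = 0.0598·0.085 + 0.1471·0.393 + 0.182·0.522
      = 0.005083 + 0.0578103 + 0.095004 = 0.1578973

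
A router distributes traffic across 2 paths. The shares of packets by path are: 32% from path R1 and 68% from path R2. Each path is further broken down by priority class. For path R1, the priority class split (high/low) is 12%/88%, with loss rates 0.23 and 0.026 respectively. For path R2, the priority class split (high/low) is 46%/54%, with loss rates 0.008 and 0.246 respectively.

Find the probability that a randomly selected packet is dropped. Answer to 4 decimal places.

P(L|R1) = 0.12·0.23 + 0.88·0.026 = 0.0276 + 0.02288 = 0.05048
P(L|R2) = 0.46·0.008 + 0.54·0.246 = 0.00368 + 0.13284 = 0.13652
Then overall,
P(L) = 0.32·0.05048 + 0.68·0.13652
      = 0.0161536 + 0.0928336 = 0.1089872

0.1090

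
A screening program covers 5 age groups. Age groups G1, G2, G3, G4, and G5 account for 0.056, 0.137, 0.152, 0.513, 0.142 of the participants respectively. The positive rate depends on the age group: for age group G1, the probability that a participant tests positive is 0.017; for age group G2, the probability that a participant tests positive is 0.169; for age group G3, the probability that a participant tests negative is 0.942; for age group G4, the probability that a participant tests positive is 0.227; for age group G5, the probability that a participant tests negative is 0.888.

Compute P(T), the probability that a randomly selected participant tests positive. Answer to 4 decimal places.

P(T|G3) = 1 − 0.942 = 0.058.
P(T|G5) = 1 − 0.888 = 0.112.
P(T) = P(T|G1)·P(G1) + P(T|G2)·P(G2) + P(T|G3)·P(G3) + P(T|G4)·P(G4) + P(T|G5)·P(G5)
      = 0.017·0.056 + 0.169·0.137 + 0.058·0.152 + 0.227·0.513 + 0.112·0.142
      = 0.000952 + 0.023153 + 0.008816 + 0.116451 + 0.015904 = 0.165276

P(T) ≈ 0.1653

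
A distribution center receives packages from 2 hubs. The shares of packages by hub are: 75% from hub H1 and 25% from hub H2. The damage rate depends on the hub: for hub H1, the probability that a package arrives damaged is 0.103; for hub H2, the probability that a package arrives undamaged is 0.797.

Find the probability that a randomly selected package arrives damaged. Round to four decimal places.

P(D|H2) = 1 − 0.797 = 0.203.
P(D) = P(D|H1)·P(H1) + P(D|H2)·P(H2)
      = 0.103·0.75 + 0.203·0.25
      = 0.07725 + 0.05075 = 0.128

0.1280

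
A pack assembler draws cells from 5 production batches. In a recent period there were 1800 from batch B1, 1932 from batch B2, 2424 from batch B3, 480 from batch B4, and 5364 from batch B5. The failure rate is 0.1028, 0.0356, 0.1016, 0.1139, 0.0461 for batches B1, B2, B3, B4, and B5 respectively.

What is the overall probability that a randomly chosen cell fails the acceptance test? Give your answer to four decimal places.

Total: 1800 + 1932 + 2424 + 480 + 5364 = 12000.
P(B1) = 1800/12000 = 0.15. P(B2) = 1932/12000 = 0.161. P(B3) = 2424/12000 = 0.202. P(B4) = 480/12000 = 0.04. P(B5) = 5364/12000 = 0.447.
P(F) = P(F|B1)·P(B1) + P(F|B2)·P(B2) + P(F|B3)·P(B3) + P(F|B4)·P(B4) + P(F|B5)·P(B5)
      = 0.1028·0.15 + 0.0356·0.161 + 0.1016·0.202 + 0.1139·0.04 + 0.0461·0.447
      = 0.01542 + 0.0057316 + 0.0205232 + 0.004556 + 0.0206067 = 0.0668375

P(F) ≈ 0.0668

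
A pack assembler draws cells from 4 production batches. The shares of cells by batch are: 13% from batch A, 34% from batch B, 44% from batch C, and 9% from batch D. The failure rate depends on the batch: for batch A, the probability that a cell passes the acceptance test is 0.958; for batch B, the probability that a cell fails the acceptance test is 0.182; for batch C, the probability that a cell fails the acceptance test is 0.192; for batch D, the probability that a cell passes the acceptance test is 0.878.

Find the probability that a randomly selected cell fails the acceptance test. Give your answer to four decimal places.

P(F) ≈ 0.1628

P(F|A) = 1 − 0.958 = 0.042.
P(F|D) = 1 − 0.878 = 0.122.
P(F) = P(F|A)·P(A) + P(F|B)·P(B) + P(F|C)·P(C) + P(F|D)·P(D)
      = 0.042·0.13 + 0.182·0.34 + 0.192·0.44 + 0.122·0.09
      = 0.00546 + 0.06188 + 0.08448 + 0.01098 = 0.1628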